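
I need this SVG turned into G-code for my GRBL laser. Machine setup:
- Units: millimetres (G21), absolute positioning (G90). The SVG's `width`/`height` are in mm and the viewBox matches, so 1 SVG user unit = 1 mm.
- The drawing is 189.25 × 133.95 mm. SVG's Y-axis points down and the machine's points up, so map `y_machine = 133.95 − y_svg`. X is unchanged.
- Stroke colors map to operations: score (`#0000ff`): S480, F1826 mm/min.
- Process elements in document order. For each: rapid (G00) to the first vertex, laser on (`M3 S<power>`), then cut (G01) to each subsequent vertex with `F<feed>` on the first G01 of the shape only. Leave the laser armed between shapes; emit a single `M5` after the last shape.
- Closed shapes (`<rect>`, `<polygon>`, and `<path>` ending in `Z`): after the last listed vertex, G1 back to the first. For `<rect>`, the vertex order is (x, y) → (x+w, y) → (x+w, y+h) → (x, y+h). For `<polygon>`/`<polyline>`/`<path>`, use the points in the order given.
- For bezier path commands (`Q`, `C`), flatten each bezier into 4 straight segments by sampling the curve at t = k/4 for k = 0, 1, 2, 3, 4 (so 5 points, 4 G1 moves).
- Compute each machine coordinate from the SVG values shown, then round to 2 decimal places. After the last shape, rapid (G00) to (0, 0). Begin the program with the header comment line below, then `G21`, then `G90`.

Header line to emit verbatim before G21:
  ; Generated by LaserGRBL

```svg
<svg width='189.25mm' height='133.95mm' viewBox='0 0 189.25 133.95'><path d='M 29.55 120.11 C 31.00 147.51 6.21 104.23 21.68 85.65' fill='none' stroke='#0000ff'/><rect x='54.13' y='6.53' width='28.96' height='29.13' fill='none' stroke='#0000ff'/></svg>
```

Since the viewBox matches the mm dimensions, user units are millimetres directly. The only transform is the Y-flip y_m = 133.95 − y_svg.

Shape 1 is a cubic bezier drawn with `<path>`. Its stroke #0000ff means score at S480, F1826. After flipping Y the toolpath is (29.55,13.84) → (26.76,5.05) → (20.36,13.83) → (16.59,31.22) → (21.68,48.30).

Shape 2 is a rectangle drawn with `<rect>`. Its stroke #0000ff means score at S480, F1826. After flipping Y the toolpath is (54.13,127.42) → (83.09,127.42) → (83.09,98.29) → (54.13,98.29) → (54.13,127.42), returning to the start.

; Generated by LaserGRBL
G21
G90
G00 X29.55 Y13.84
M3 S480
G01 X26.76 Y5.05 F1826
G01 X20.36 Y13.83
G01 X16.59 Y31.22
G01 X21.68 Y48.30
G00 X54.13 Y127.42
M3 S480
G01 X83.09 Y127.42 F1826
G01 X83.09 Y98.29
G01 X54.13 Y98.29
G01 X54.13 Y127.42
M5
G00 X0.00 Y0.00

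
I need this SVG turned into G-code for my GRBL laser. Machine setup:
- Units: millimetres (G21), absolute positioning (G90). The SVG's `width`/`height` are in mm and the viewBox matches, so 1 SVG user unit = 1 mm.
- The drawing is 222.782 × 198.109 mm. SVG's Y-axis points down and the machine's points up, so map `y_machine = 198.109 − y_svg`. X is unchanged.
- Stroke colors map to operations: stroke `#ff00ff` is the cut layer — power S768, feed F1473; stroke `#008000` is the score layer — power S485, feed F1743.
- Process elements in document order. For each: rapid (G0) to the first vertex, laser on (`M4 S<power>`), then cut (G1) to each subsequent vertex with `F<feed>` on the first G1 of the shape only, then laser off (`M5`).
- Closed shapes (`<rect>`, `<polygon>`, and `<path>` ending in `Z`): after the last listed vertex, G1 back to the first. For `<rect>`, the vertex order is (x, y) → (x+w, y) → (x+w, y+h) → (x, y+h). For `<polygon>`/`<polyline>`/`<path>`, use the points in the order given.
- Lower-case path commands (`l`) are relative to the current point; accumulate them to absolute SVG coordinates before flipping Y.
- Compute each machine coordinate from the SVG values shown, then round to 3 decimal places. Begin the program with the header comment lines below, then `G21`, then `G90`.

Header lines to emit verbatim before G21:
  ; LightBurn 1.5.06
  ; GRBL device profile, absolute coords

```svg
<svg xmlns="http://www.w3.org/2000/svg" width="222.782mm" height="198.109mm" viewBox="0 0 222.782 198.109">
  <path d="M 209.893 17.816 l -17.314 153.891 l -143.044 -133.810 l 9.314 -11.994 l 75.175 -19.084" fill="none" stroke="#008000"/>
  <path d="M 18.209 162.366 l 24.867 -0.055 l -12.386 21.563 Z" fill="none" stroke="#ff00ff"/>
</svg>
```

; LightBurn 1.5.06
; GRBL device profile, absolute coords
G21
G90
G0 X209.893 Y180.293
M4 S485
G1 X192.579 Y26.402 F1743
G1 X49.535 Y160.212
G1 X58.849 Y172.206
G1 X134.024 Y191.290
M5
G0 X18.209 Y35.743
M4 S768
G1 X43.076 Y35.798 F1473
G1 X30.690 Y14.235
G1 X18.209 Y35.743
M5

viewBox `0 0 222.782 198.109` with mm width/height → 1 unit = 1 mm. Flip: y_m = 198.109 − y_svg.

**Shape 1** — `<path>` open polyline, stroke `#008000` → score (S485, F1743). Machine vertices: (209.893,180.293) → (192.579,26.402) → (49.535,160.212) → (58.849,172.206) → (134.024,191.290). Open path.

**Shape 2** — `<path>` regular polygon, stroke `#ff00ff` → cut (S768, F1473). Machine vertices: (18.209,35.743) → (43.076,35.798) → (30.690,14.235) → (18.209,35.743). Closed: final G1 returns to the first vertex.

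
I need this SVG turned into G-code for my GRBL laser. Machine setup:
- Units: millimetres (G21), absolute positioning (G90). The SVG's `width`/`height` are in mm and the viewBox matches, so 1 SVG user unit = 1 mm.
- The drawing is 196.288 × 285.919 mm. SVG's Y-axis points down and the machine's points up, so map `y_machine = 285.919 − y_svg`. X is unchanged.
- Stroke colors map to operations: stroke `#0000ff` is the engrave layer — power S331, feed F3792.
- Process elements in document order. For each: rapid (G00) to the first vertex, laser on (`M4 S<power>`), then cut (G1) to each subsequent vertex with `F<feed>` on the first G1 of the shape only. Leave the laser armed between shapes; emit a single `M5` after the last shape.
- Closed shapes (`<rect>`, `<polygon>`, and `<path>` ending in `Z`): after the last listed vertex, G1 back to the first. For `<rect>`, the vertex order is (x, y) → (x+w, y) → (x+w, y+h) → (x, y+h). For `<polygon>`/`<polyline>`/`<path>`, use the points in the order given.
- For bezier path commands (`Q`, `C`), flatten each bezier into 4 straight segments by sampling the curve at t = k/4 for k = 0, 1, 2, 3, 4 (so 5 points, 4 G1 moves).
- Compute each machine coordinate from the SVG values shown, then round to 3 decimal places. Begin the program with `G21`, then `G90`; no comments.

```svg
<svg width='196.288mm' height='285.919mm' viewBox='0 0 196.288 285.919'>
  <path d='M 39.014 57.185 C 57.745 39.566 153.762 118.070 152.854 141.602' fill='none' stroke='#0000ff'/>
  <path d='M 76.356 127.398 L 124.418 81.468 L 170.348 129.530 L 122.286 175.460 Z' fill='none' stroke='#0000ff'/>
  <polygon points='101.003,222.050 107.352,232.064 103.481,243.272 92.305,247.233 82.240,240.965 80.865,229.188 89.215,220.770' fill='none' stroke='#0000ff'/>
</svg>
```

Since the viewBox matches the mm dimensions, user units are millimetres directly. The only transform is the Y-flip y_m = 285.919 − y_svg.

Shape 1 is a cubic bezier drawn with `<path>`. Its stroke #0000ff means engrave at S331, F3792. After flipping Y the toolpath is (39.014,228.734) → (64.831,226.286) → (103.299,201.957) → (138.084,169.912) → (152.854,144.317).

Shape 2 is a regular polygon drawn with `<path>`. Its stroke #0000ff means engrave at S331, F3792. After flipping Y the toolpath is (76.356,158.521) → (124.418,204.451) → (170.348,156.389) → (122.286,110.459) → (76.356,158.521), returning to the start.

Shape 3 is a regular polygon drawn with `<polygon>`. Its stroke #0000ff means engrave at S331, F3792. After flipping Y the toolpath is (101.003,63.869) → (107.352,53.855) → (103.481,42.647) → (92.305,38.686) → (82.240,44.954) → (80.865,56.731) → (89.215,65.149) → (101.003,63.869), returning to the start.

G21
G90
G00 X39.014 Y228.734
M4 S331
G1 X64.831 Y226.286 F3792
G1 X103.299 Y201.957
G1 X138.084 Y169.912
G1 X152.854 Y144.317
G00 X76.356 Y158.521
M4 S331
G1 X124.418 Y204.451 F3792
G1 X170.348 Y156.389
G1 X122.286 Y110.459
G1 X76.356 Y158.521
G00 X101.003 Y63.869
M4 S331
G1 X107.352 Y53.855 F3792
G1 X103.481 Y42.647
G1 X92.305 Y38.686
G1 X82.240 Y44.954
G1 X80.865 Y56.731
G1 X89.215 Y65.149
G1 X101.003 Y63.869
M5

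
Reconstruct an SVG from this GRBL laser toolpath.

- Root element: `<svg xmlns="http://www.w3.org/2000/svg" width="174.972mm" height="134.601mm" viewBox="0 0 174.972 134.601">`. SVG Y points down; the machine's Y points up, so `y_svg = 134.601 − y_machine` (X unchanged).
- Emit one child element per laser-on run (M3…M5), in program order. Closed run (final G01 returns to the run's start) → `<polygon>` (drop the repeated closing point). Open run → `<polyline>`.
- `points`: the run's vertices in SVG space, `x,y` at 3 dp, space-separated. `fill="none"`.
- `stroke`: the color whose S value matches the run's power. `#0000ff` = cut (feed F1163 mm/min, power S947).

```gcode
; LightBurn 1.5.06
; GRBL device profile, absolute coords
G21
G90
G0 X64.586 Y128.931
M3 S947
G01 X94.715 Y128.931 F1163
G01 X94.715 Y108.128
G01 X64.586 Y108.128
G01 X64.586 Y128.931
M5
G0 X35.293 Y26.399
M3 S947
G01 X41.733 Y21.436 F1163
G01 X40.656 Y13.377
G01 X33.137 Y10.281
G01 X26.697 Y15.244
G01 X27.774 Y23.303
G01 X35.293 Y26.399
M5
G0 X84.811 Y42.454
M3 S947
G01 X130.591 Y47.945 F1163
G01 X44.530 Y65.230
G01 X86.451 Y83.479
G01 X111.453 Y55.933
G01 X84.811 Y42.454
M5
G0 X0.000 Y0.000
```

<svg xmlns="http://www.w3.org/2000/svg" width="174.972mm" height="134.601mm" viewBox="0 0 174.972 134.601">
  <polygon points="64.586,5.670 94.715,5.670 94.715,26.473 64.586,26.473" fill="none" stroke="#0000ff"/>
  <polygon points="35.293,108.202 41.733,113.165 40.656,121.224 33.137,124.320 26.697,119.357 27.774,111.298" fill="none" stroke="#0000ff"/>
  <polygon points="84.811,92.147 130.591,86.656 44.530,69.371 86.451,51.122 111.453,78.668" fill="none" stroke="#0000ff"/>
</svg>

Machine Y-up, SVG Y-down with viewBox height 134.601, so y_svg = 134.601 − y_machine; X carries over. Every run uses S947, so all elements get stroke `#0000ff` (cut).

Run 1: The run returns to its start, so emit a `<polygon>` with points (Y-flipped): 64.586,5.670 94.715,5.670 94.715,26.473 64.586,26.473.

Run 2: The run returns to its start, so emit a `<polygon>` with points (Y-flipped): 35.293,108.202 41.733,113.165 40.656,121.224 33.137,124.320 26.697,119.357 27.774,111.298.

Run 3: The run returns to its start, so emit a `<polygon>` with points (Y-flipped): 84.811,92.147 130.591,86.656 44.530,69.371 86.451,51.122 111.453,78.668.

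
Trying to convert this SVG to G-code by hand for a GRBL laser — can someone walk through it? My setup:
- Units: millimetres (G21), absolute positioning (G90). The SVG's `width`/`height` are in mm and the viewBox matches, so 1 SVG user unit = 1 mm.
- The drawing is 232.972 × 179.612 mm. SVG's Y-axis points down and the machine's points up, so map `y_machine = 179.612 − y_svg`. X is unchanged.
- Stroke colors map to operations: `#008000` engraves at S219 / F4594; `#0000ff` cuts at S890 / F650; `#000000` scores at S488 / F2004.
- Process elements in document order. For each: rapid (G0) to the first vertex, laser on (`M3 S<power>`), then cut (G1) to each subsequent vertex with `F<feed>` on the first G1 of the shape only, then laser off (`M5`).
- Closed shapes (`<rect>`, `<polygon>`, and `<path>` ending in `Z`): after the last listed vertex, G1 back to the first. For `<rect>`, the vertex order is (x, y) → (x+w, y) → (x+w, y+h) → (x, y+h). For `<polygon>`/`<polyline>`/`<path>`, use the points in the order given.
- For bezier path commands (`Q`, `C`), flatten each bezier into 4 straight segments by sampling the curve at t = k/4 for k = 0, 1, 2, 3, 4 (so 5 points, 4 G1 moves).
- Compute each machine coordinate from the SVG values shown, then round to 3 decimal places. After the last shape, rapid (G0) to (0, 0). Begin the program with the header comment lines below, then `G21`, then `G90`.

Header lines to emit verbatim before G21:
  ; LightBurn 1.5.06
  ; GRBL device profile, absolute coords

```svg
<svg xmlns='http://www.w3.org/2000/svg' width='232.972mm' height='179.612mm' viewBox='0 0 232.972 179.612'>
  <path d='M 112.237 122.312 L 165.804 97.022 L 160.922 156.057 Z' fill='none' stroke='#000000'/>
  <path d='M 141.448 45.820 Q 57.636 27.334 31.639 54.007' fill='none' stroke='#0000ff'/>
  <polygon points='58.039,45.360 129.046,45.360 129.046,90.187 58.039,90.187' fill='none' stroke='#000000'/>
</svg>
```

1 u = 1 mm; y_m = 179.612 − y.

[1] `<path>` regular polygon, #000000→score S488 F2004: (112.237,57.300) → (165.804,82.590) → (160.922,23.555) → (112.237,57.300) (closed)

[2] `<path>` quadratic bezier, #0000ff→cut S890 F650: (141.448,133.792) → (103.155,140.213) → (72.090,140.988) → (48.251,136.119) → (31.639,125.605)

[3] `<polygon>` rectangle, #000000→score S488 F2004: (58.039,134.252) → (129.046,134.252) → (129.046,89.425) → (58.039,89.425) → (58.039,134.252) (closed)

; LightBurn 1.5.06
; GRBL device profile, absolute coords
G21
G90
G0 X112.237 Y57.300
M3 S488
G1 X165.804 Y82.590 F2004
G1 X160.922 Y23.555
G1 X112.237 Y57.300
M5
G0 X141.448 Y133.792
M3 S890
G1 X103.155 Y140.213 F650
G1 X72.090 Y140.988
G1 X48.251 Y136.119
G1 X31.639 Y125.605
M5
G0 X58.039 Y134.252
M3 S488
G1 X129.046 Y134.252 F2004
G1 X129.046 Y89.425
G1 X58.039 Y89.425
G1 X58.039 Y134.252
M5
G0 X0.000 Y0.000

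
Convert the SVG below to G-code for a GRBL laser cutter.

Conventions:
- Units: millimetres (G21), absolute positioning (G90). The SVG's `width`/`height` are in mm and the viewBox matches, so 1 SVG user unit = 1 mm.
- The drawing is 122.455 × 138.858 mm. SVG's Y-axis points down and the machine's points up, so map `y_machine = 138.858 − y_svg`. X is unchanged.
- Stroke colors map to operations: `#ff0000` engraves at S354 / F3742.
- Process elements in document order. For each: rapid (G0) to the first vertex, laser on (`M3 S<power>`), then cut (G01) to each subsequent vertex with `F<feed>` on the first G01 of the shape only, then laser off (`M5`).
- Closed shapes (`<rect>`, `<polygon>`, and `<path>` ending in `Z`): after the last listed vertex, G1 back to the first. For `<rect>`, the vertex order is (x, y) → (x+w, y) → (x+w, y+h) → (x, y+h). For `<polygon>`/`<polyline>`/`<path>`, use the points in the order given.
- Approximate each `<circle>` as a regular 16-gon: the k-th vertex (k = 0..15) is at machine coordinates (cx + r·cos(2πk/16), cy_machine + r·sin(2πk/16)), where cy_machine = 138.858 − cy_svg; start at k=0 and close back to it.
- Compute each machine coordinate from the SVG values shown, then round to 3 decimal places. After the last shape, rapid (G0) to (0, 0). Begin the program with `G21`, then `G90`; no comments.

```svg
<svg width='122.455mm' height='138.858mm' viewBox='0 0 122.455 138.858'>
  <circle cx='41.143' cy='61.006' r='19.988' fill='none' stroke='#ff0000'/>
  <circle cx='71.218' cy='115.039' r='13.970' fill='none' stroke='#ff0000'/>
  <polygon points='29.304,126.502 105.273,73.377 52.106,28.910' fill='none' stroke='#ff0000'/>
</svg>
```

viewBox `0 0 122.455 138.858` with mm width/height → 1 unit = 1 mm. Flip: y_m = 138.858 − y_svg.

**Shape 1** — `<circle>` circle, stroke `#ff0000` → engrave (S354, F3742). Machine vertices: (61.131,77.852) → (59.610,85.501) → (55.277,91.986) → (48.792,96.319) → (41.143,97.840) → (33.494,96.319) → (27.009,91.986) → (22.676,85.501) → (21.155,77.852) → (22.676,70.203) → (27.009,63.718) → (33.494,59.385) → (41.143,57.864) → (48.792,59.385) → (55.277,63.718) → (59.610,70.203) → (61.131,77.852). Closed: final G1 returns to the first vertex.

**Shape 2** — `<circle>` circle, stroke `#ff0000` → engrave (S354, F3742). Machine vertices: (85.188,23.819) → (84.125,29.165) → (81.096,33.697) → (76.564,36.726) → (71.218,37.789) → (65.872,36.726) → (61.340,33.697) → (58.311,29.165) → (57.248,23.819) → (58.311,18.473) → (61.340,13.941) → (65.872,10.912) → (71.218,9.849) → (76.564,10.912) → (81.096,13.941) → (84.125,18.473) → (85.188,23.819). Closed: final G1 returns to the first vertex.

**Shape 3** — `<polygon>` closed polygon, stroke `#ff0000` → engrave (S354, F3742). Machine vertices: (29.304,12.356) → (105.273,65.481) → (52.106,109.948) → (29.304,12.356). Closed: final G1 returns to the first vertex.

G21
G90
G0 X61.131 Y77.852
M3 S354
G01 X59.610 Y85.501 F3742
G01 X55.277 Y91.986
G01 X48.792 Y96.319
G01 X41.143 Y97.840
G01 X33.494 Y96.319
G01 X27.009 Y91.986
G01 X22.676 Y85.501
G01 X21.155 Y77.852
G01 X22.676 Y70.203
G01 X27.009 Y63.718
G01 X33.494 Y59.385
G01 X41.143 Y57.864
G01 X48.792 Y59.385
G01 X55.277 Y63.718
G01 X59.610 Y70.203
G01 X61.131 Y77.852
M5
G0 X85.188 Y23.819
M3 S354
G01 X84.125 Y29.165 F3742
G01 X81.096 Y33.697
G01 X76.564 Y36.726
G01 X71.218 Y37.789
G01 X65.872 Y36.726
G01 X61.340 Y33.697
G01 X58.311 Y29.165
G01 X57.248 Y23.819
G01 X58.311 Y18.473
G01 X61.340 Y13.941
G01 X65.872 Y10.912
G01 X71.218 Y9.849
G01 X76.564 Y10.912
G01 X81.096 Y13.941
G01 X84.125 Y18.473
G01 X85.188 Y23.819
M5
G0 X29.304 Y12.356
M3 S354
G01 X105.273 Y65.481 F3742
G01 X52.106 Y109.948
G01 X29.304 Y12.356
M5
G0 X0.000 Y0.000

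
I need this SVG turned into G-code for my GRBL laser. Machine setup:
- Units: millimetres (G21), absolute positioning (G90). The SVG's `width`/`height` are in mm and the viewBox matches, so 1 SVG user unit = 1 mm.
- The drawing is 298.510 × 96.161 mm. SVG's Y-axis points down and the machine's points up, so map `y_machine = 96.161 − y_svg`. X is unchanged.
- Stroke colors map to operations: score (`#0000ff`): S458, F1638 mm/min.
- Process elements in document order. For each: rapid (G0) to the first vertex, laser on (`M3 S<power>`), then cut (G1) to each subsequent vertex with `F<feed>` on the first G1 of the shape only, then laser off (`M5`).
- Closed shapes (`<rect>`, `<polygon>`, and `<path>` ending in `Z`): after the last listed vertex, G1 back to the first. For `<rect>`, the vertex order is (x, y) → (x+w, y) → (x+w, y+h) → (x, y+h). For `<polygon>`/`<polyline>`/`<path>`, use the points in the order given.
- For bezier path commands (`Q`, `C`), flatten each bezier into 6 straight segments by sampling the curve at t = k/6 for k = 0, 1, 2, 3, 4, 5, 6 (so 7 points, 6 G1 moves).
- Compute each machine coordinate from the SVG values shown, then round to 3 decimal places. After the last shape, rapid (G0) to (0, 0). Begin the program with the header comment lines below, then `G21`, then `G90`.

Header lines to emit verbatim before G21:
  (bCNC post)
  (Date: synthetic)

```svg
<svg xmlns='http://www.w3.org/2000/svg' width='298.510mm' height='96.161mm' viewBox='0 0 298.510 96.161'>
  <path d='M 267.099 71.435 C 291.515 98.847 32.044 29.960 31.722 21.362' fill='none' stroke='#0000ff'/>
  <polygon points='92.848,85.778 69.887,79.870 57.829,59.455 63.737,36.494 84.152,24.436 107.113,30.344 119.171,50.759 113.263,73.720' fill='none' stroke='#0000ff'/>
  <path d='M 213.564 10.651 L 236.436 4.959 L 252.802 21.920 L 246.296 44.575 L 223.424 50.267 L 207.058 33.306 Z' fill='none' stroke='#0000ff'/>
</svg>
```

viewBox `0 0 298.510 96.161` with mm width/height → 1 unit = 1 mm. Flip: y_m = 96.161 − y_svg.

**Shape 1** — `<path>` cubic bezier, stroke `#0000ff` → score (S458, F1638). Control points (SVG): P0=(267.099,71.435), P1=(291.515,98.847), P2=(32.044,29.960), P3=(31.722,21.362); sampled at t=k/6. Machine vertices: (267.099,24.726) → (258.164,18.320) → (216.998,23.614) → (158.687,36.259) → (98.315,51.904) → (50.965,66.201) → (31.722,74.799). Open path.

**Shape 2** — `<polygon>` regular polygon, stroke `#0000ff` → score (S458, F1638). Machine vertices: (92.848,10.383) → (69.887,16.291) → (57.829,36.706) → (63.737,59.667) → (84.152,71.725) → (107.113,65.817) → (119.171,45.402) → (113.263,22.441) → (92.848,10.383). Closed: final G1 returns to the first vertex.

**Shape 3** — `<path>` regular polygon, stroke `#0000ff` → score (S458, F1638). Machine vertices: (213.564,85.510) → (236.436,91.202) → (252.802,74.241) → (246.296,51.586) → (223.424,45.894) → (207.058,62.855) → (213.564,85.510). Closed: final G1 returns to the first vertex.

(bCNC post)
(Date: synthetic)
G21
G90
G0 X267.099 Y24.726
M3 S458
G1 X258.164 Y18.320 F1638
G1 X216.998 Y23.614
G1 X158.687 Y36.259
G1 X98.315 Y51.904
G1 X50.965 Y66.201
G1 X31.722 Y74.799
M5
G0 X92.848 Y10.383
M3 S458
G1 X69.887 Y16.291 F1638
G1 X57.829 Y36.706
G1 X63.737 Y59.667
G1 X84.152 Y71.725
G1 X107.113 Y65.817
G1 X119.171 Y45.402
G1 X113.263 Y22.441
G1 X92.848 Y10.383
M5
G0 X213.564 Y85.510
M3 S458
G1 X236.436 Y91.202 F1638
G1 X252.802 Y74.241
G1 X246.296 Y51.586
G1 X223.424 Y45.894
G1 X207.058 Y62.855
G1 X213.564 Y85.510
M5
G0 X0.000 Y0.000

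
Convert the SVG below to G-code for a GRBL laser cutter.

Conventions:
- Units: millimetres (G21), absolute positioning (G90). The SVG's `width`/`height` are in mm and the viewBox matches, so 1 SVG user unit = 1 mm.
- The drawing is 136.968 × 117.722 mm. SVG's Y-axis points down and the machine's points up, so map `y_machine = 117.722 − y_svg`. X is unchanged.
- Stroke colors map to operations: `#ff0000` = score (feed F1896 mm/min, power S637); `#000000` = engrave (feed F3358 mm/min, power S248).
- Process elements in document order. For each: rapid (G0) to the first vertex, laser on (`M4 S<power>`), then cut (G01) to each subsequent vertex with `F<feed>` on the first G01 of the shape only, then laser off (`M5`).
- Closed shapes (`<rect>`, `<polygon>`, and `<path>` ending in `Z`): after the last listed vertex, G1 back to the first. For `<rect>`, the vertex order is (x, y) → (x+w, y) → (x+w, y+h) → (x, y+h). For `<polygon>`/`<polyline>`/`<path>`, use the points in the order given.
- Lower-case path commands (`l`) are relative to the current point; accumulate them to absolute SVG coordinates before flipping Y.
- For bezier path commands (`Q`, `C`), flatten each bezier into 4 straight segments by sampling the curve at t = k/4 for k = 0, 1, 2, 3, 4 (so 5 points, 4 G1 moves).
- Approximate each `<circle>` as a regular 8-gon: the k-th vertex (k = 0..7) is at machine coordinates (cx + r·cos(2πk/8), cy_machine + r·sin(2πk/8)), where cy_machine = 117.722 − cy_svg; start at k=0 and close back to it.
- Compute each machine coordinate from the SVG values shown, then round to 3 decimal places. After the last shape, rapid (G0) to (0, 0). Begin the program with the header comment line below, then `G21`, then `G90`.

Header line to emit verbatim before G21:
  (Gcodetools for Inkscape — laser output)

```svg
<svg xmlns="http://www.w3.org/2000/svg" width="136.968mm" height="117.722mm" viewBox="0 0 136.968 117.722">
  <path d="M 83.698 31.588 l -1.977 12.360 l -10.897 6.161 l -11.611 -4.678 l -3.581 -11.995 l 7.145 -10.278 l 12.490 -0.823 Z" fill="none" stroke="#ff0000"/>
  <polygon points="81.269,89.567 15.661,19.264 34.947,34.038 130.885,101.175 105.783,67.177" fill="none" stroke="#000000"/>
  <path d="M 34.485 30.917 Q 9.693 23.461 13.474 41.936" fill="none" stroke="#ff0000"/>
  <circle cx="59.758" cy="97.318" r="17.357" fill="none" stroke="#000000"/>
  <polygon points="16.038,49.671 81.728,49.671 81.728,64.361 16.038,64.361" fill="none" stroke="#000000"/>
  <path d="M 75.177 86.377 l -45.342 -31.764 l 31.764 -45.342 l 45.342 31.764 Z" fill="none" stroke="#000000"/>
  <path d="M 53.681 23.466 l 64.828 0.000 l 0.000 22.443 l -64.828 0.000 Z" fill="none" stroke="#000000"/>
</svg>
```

(Gcodetools for Inkscape — laser output)
G21
G90
G0 X83.698 Y86.134
M4 S637
G01 X81.721 Y73.774 F1896
G01 X70.824 Y67.613
G01 X59.213 Y72.291
G01 X55.632 Y84.286
G01 X62.777 Y94.564
G01 X75.267 Y95.387
G01 X83.698 Y86.134
M5
G0 X81.269 Y28.155
M4 S248
G01 X15.661 Y98.458 F3358
G01 X34.947 Y83.684
G01 X130.885 Y16.547
G01 X105.783 Y50.545
G01 X81.269 Y28.155
M5
G0 X34.485 Y86.805
M4 S637
G01 X23.875 Y88.912 F1896
G01 X16.836 Y87.778
G01 X13.369 Y83.403
G01 X13.474 Y75.786
M5
G0 X77.115 Y20.404
M4 S248
G01 X72.031 Y32.677 F3358
G01 X59.758 Y37.761
G01 X47.485 Y32.677
G01 X42.401 Y20.404
G01 X47.485 Y8.131
G01 X59.758 Y3.047
G01 X72.031 Y8.131
G01 X77.115 Y20.404
M5
G0 X16.038 Y68.051
M4 S248
G01 X81.728 Y68.051 F3358
G01 X81.728 Y53.361
G01 X16.038 Y53.361
G01 X16.038 Y68.051
M5
G0 X75.177 Y31.345
M4 S248
G01 X29.835 Y63.109 F3358
G01 X61.599 Y108.451
G01 X106.941 Y76.687
G01 X75.177 Y31.345
M5
G0 X53.681 Y94.256
M4 S248
G01 X118.509 Y94.256 F3358
G01 X118.509 Y71.813
G01 X53.681 Y71.813
G01 X53.681 Y94.256
M5
G0 X0.000 Y0.000

Since the viewBox matches the mm dimensions, user units are millimetres directly. The only transform is the Y-flip y_m = 117.722 − y_svg.

Shape 1 is a regular polygon drawn with `<path>`. Its stroke #ff0000 means score at S637, F1896. After flipping Y the toolpath is (83.698,86.134) → (81.721,73.774) → (70.824,67.613) → (59.213,72.291) → (55.632,84.286) → (62.777,94.564) → (75.267,95.387) → (83.698,86.134), returning to the start.

Shape 2 is a closed polygon drawn with `<polygon>`. Its stroke #000000 means engrave at S248, F3358. After flipping Y the toolpath is (81.269,28.155) → (15.661,98.458) → (34.947,83.684) → (130.885,16.547) → (105.783,50.545) → (81.269,28.155), returning to the start.

Shape 3 is a quadratic bezier drawn with `<path>`. Its stroke #ff0000 means score at S637, F1896. After flipping Y the toolpath is (34.485,86.805) → (23.875,88.912) → (16.836,87.778) → (13.369,83.403) → (13.474,75.786).

Shape 4 is a circle drawn with `<circle>`. Its stroke #000000 means engrave at S248, F3358. After flipping Y the toolpath is (77.115,20.404) → (72.031,32.677) → (59.758,37.761) → (47.485,32.677) → (42.401,20.404) → (47.485,8.131) → (59.758,3.047) → (72.031,8.131) → (77.115,20.404), returning to the start.

Shape 5 is a rectangle drawn with `<polygon>`. Its stroke #000000 means engrave at S248, F3358. After flipping Y the toolpath is (16.038,68.051) → (81.728,68.051) → (81.728,53.361) → (16.038,53.361) → (16.038,68.051), returning to the start.

Shape 6 is a regular polygon drawn with `<path>`. Its stroke #000000 means engrave at S248, F3358. After flipping Y the toolpath is (75.177,31.345) → (29.835,63.109) → (61.599,108.451) → (106.941,76.687) → (75.177,31.345), returning to the start.

Shape 7 is a rectangle drawn with `<path>`. Its stroke #000000 means engrave at S248, F3358. After flipping Y the toolpath is (53.681,94.256) → (118.509,94.256) → (118.509,71.813) → (53.681,71.813) → (53.681,94.256), returning to the start.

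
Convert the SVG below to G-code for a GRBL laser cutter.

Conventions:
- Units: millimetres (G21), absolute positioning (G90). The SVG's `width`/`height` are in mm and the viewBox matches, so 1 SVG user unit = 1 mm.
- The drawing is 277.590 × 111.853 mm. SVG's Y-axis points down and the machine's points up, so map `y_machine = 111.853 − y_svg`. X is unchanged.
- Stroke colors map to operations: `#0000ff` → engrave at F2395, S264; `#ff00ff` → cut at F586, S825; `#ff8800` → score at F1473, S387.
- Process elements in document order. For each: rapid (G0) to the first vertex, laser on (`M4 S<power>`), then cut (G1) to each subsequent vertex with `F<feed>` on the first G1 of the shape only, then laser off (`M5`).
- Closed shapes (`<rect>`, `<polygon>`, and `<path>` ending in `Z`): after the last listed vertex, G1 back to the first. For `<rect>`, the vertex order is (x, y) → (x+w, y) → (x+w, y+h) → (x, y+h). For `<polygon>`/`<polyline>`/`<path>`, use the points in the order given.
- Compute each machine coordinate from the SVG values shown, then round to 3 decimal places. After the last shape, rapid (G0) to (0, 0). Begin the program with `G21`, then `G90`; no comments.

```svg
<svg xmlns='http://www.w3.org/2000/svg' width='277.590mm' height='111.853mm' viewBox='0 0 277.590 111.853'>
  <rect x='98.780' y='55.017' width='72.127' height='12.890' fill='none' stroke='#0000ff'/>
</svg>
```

1 u = 1 mm; y_m = 111.853 − y.

[1] `<rect>` rectangle, #0000ff→engrave S264 F2395: (98.780,56.836) → (170.907,56.836) → (170.907,43.946) → (98.780,43.946) → (98.780,56.836) (closed)

G21
G90
G0 X98.780 Y56.836
M4 S264
G1 X170.907 Y56.836 F2395
G1 X170.907 Y43.946
G1 X98.780 Y43.946
G1 X98.780 Y56.836
M5
G0 X0.000 Y0.000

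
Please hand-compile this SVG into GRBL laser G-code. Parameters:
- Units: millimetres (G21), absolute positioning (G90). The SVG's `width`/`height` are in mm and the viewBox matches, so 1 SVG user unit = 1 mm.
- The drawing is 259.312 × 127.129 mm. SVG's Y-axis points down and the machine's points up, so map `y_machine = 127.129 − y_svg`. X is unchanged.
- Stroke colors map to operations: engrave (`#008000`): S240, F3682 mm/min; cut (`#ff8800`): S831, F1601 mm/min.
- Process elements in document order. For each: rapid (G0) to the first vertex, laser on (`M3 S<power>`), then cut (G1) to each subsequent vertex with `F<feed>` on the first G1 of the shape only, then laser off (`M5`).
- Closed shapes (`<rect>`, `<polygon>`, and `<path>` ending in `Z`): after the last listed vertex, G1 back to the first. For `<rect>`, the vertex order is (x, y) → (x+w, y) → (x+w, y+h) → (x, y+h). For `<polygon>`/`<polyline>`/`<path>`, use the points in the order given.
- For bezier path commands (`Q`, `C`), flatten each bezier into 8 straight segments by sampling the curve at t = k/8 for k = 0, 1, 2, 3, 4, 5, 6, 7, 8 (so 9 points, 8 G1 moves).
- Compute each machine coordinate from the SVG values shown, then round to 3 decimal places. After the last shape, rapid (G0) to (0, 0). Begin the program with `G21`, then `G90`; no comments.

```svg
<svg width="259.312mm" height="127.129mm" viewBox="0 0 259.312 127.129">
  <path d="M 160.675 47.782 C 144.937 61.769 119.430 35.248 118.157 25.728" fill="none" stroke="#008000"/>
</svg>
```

Since the viewBox matches the mm dimensions, user units are millimetres directly. The only transform is the Y-flip y_m = 127.129 − y_svg.

Shape 1 is a cubic bezier drawn with `<path>`. Its stroke #008000 means engrave at S240, F3682. After flipping Y the toolpath is (160.675,79.347) → (154.382,75.888) → (147.571,75.553) → (140.642,77.668) → (133.992,81.559) → (128.020,86.551) → (123.124,91.972) → (119.704,97.146) → (118.157,101.401).

G21
G90
G0 X160.675 Y79.347
M3 S240
G1 X154.382 Y75.888 F3682
G1 X147.571 Y75.553
G1 X140.642 Y77.668
G1 X133.992 Y81.559
G1 X128.020 Y86.551
G1 X123.124 Y91.972
G1 X119.704 Y97.146
G1 X118.157 Y101.401
M5
G0 X0.000 Y0.000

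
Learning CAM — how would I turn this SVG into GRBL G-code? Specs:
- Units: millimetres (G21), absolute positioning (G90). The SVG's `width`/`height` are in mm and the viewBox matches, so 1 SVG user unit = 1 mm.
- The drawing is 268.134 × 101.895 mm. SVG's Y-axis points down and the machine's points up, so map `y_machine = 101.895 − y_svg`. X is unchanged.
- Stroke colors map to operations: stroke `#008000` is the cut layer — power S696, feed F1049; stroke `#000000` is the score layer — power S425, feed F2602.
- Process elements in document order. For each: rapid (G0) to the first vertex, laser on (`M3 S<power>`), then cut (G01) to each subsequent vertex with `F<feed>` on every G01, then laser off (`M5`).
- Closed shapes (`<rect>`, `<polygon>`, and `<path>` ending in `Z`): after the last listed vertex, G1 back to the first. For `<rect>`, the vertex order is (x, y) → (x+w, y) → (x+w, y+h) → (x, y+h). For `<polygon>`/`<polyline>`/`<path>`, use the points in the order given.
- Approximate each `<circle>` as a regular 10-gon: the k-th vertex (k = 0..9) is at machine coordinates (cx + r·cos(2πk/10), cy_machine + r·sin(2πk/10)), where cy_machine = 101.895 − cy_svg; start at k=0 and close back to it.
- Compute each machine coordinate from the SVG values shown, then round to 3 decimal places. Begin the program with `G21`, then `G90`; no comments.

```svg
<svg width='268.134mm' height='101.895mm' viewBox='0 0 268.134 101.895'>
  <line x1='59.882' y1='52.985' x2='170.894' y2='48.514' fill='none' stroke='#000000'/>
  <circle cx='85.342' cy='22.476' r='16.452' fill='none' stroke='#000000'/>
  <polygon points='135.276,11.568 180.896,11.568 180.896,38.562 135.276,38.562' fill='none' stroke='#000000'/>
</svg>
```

G21
G90
G0 X59.882 Y48.910
M3 S425
G01 X170.894 Y53.381 F2602
M5
G0 X101.794 Y79.419
M3 S425
G01 X98.652 Y89.089 F2602
G01 X90.426 Y95.066 F2602
G01 X80.258 Y95.066 F2602
G01 X72.032 Y89.089 F2602
G01 X68.890 Y79.419 F2602
G01 X72.032 Y69.749 F2602
G01 X80.258 Y63.772 F2602
G01 X90.426 Y63.772 F2602
G01 X98.652 Y69.749 F2602
G01 X101.794 Y79.419 F2602
M5
G0 X135.276 Y90.327
M3 S425
G01 X180.896 Y90.327 F2602
G01 X180.896 Y63.333 F2602
G01 X135.276 Y63.333 F2602
G01 X135.276 Y90.327 F2602
M5

Since the viewBox matches the mm dimensions, user units are millimetres directly. The only transform is the Y-flip y_m = 101.895 − y_svg.

Shape 1 is a line segment drawn with `<line>`. Its stroke #000000 means score at S425, F2602. After flipping Y the toolpath is (59.882,48.910) → (170.894,53.381).

Shape 2 is a circle drawn with `<circle>`. Its stroke #000000 means score at S425, F2602. After flipping Y the toolpath is (101.794,79.419) → (98.652,89.089) → (90.426,95.066) → (80.258,95.066) → (72.032,89.089) → (68.890,79.419) → (72.032,69.749) → (80.258,63.772) → (90.426,63.772) → (98.652,69.749) → (101.794,79.419), returning to the start.

Shape 3 is a rectangle drawn with `<polygon>`. Its stroke #000000 means score at S425, F2602. After flipping Y the toolpath is (135.276,90.327) → (180.896,90.327) → (180.896,63.333) → (135.276,63.333) → (135.276,90.327), returning to the start.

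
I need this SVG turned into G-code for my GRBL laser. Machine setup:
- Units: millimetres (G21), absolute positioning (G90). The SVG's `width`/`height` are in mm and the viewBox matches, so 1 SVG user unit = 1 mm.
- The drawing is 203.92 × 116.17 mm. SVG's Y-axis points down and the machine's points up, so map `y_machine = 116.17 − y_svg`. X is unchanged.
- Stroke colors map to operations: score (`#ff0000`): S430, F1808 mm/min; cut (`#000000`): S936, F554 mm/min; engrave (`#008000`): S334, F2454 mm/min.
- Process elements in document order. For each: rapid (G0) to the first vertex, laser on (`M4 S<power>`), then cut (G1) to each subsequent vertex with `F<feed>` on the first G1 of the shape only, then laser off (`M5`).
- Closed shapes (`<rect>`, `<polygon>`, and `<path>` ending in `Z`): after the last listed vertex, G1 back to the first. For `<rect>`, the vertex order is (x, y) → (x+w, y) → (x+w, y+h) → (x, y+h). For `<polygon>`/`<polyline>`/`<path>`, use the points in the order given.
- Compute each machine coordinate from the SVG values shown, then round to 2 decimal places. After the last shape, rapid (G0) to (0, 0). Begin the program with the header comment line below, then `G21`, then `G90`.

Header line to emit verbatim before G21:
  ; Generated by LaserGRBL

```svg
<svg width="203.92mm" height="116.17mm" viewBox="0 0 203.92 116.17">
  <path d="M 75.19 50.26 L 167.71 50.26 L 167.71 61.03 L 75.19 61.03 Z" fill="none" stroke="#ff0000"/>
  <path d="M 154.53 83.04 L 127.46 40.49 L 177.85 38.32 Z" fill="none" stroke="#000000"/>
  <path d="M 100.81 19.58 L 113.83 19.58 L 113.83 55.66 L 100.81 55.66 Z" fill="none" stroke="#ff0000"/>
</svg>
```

; Generated by LaserGRBL
G21
G90
G0 X75.19 Y65.91
M4 S430
G1 X167.71 Y65.91 F1808
G1 X167.71 Y55.14
G1 X75.19 Y55.14
G1 X75.19 Y65.91
M5
G0 X154.53 Y33.13
M4 S936
G1 X127.46 Y75.68 F554
G1 X177.85 Y77.85
G1 X154.53 Y33.13
M5
G0 X100.81 Y96.59
M4 S430
G1 X113.83 Y96.59 F1808
G1 X113.83 Y60.51
G1 X100.81 Y60.51
G1 X100.81 Y96.59
M5
G0 X0.00 Y0.00

viewBox `0 0 203.92 116.17` with mm width/height → 1 unit = 1 mm. Flip: y_m = 116.17 − y_svg.

**Shape 1** — `<path>` rectangle, stroke `#ff0000` → score (S430, F1808). Machine vertices: (75.19,65.91) → (167.71,65.91) → (167.71,55.14) → (75.19,55.14) → (75.19,65.91). Closed: final G1 returns to the first vertex.

**Shape 2** — `<path>` regular polygon, stroke `#000000` → cut (S936, F554). Machine vertices: (154.53,33.13) → (127.46,75.68) → (177.85,77.85) → (154.53,33.13). Closed: final G1 returns to the first vertex.

**Shape 3** — `<path>` rectangle, stroke `#ff0000` → score (S430, F1808). Machine vertices: (100.81,96.59) → (113.83,96.59) → (113.83,60.51) → (100.81,60.51) → (100.81,96.59). Closed: final G1 returns to the first vertex.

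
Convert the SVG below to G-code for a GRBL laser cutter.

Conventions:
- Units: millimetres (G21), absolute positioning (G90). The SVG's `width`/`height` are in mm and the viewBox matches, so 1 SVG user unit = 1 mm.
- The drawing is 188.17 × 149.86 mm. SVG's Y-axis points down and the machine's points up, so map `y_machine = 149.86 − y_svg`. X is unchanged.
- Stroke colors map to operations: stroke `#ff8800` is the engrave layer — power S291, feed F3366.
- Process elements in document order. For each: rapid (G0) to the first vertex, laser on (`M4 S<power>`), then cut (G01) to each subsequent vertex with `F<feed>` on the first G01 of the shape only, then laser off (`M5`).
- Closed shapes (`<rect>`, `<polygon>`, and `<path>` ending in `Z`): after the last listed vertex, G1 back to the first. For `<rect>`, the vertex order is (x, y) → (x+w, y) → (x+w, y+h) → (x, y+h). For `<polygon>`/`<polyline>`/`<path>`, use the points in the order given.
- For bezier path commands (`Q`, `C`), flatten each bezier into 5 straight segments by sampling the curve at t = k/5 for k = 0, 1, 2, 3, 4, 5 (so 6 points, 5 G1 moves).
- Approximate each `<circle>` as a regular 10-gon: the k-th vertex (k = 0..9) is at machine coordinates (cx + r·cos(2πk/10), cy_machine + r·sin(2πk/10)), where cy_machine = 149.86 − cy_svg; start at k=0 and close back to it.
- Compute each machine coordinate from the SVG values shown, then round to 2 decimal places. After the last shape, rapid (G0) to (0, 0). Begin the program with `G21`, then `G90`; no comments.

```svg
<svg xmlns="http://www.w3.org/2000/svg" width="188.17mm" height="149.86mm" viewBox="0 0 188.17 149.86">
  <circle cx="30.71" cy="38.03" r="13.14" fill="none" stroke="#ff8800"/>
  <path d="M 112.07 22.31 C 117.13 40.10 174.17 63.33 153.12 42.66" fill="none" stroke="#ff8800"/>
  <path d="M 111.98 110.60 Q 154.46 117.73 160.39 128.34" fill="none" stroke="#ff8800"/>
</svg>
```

G21
G90
G0 X43.85 Y111.83
M4 S291
G01 X41.34 Y119.55 F3366
G01 X34.77 Y124.33
G01 X26.65 Y124.33
G01 X20.08 Y119.55
G01 X17.57 Y111.83
G01 X20.08 Y104.11
G01 X26.65 Y99.33
G01 X34.77 Y99.33
G01 X41.34 Y104.11
G01 X43.85 Y111.83
M5
G0 X112.07 Y127.55
M4 S291
G01 X120.30 Y116.62 F3366
G01 X134.77 Y106.75
G01 X149.22 Y100.31
G01 X157.42 Y99.67
G01 X153.12 Y107.20
M5
G0 X111.98 Y39.26
M4 S291
G01 X127.51 Y36.27 F3366
G01 X140.12 Y33.00
G01 X149.80 Y29.45
G01 X156.56 Y25.62
G01 X160.39 Y21.52
M5
G0 X0.00 Y0.00

Since the viewBox matches the mm dimensions, user units are millimetres directly. The only transform is the Y-flip y_m = 149.86 − y_svg.

Shape 1 is a circle drawn with `<circle>`. Its stroke #ff8800 means engrave at S291, F3366. After flipping Y the toolpath is (43.85,111.83) → (41.34,119.55) → (34.77,124.33) → (26.65,124.33) → (20.08,119.55) → (17.57,111.83) → (20.08,104.11) → (26.65,99.33) → (34.77,99.33) → (41.34,104.11) → (43.85,111.83), returning to the start.

Shape 2 is a cubic bezier drawn with `<path>`. Its stroke #ff8800 means engrave at S291, F3366. After flipping Y the toolpath is (112.07,127.55) → (120.30,116.62) → (134.77,106.75) → (149.22,100.31) → (157.42,99.67) → (153.12,107.20).

Shape 3 is a quadratic bezier drawn with `<path>`. Its stroke #ff8800 means engrave at S291, F3366. After flipping Y the toolpath is (111.98,39.26) → (127.51,36.27) → (140.12,33.00) → (149.80,29.45) → (156.56,25.62) → (160.39,21.52).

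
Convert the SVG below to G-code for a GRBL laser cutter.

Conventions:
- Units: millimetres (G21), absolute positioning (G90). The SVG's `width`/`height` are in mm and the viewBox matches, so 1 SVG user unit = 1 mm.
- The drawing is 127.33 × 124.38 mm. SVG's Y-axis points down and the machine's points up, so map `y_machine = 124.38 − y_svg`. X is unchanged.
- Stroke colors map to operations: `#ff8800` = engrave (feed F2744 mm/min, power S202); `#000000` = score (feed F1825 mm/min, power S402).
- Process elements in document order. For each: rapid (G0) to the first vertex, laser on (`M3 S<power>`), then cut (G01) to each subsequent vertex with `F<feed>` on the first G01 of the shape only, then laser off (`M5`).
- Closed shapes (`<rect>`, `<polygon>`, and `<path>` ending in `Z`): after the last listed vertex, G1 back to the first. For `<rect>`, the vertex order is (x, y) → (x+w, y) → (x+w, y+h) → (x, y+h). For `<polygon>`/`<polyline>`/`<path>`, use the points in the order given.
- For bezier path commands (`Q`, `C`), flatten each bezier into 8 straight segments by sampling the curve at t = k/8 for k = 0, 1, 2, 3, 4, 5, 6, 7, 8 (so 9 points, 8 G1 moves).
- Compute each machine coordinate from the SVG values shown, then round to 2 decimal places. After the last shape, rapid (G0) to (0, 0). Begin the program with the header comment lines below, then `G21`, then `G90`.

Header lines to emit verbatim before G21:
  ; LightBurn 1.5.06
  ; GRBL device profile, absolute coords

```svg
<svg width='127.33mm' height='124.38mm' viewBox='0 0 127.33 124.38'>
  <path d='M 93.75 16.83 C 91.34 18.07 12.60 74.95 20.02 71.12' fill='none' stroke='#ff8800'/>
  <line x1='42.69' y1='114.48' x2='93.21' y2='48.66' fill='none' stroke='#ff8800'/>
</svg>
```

; LightBurn 1.5.06
; GRBL device profile, absolute coords
G21
G90
G0 X93.75 Y107.55
M3 S202
G01 X89.59 Y104.70 F2744
G01 X80.17 Y98.01
G01 X67.41 Y88.82
G01 X53.20 Y78.50
G01 X39.45 Y68.43
G01 X28.07 Y59.95
G01 X20.96 Y54.44
G01 X20.02 Y53.26
M5
G0 X42.69 Y9.90
M3 S202
G01 X93.21 Y75.72 F2744
M5
G0 X0.00 Y0.00

1 u = 1 mm; y_m = 124.38 − y.

[1] `<path>` cubic bezier, #ff8800→engrave S202 F2744: (93.75,107.55) → (89.59,104.70) → (80.17,98.01) → (67.41,88.82) → (53.20,78.50) → (39.45,68.43) → (28.07,59.95) → (20.96,54.44) → (20.02,53.26)

[2] `<line>` line segment, #ff8800→engrave S202 F2744: (42.69,9.90) → (93.21,75.72)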